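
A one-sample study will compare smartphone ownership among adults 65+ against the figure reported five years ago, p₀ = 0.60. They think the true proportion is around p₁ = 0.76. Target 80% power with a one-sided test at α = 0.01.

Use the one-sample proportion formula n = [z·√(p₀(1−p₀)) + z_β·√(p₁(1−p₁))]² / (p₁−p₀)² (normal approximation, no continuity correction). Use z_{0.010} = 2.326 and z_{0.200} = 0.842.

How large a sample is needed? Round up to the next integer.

n = [z_α·√(p₀q₀) + z_β·√(p₁q₁)]² / (p₁ − p₀)²
  = [2.326·√(0.60·0.40) + 0.842·√(0.76·0.24)]² / (0.16)²
  = [2.326·0.4899 + 0.842·0.4271]² / 0.0256
  = [1.4991]² / 0.0256
  = 87.79
Round up → n = 88.

n = 88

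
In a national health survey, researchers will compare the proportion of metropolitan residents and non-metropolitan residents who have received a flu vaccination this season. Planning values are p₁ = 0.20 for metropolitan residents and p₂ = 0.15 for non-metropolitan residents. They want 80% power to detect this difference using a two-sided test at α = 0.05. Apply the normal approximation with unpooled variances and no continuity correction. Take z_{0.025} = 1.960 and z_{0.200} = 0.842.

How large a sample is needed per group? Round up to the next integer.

n = 903 per group

n = (z_{α/2} + z_β)² · [p₁(1−p₁) + p₂(1−p₂)] / (p₁ − p₂)²
  = (1.960 + 0.842)² · (0.20·0.80 + 0.15·0.85) / (0.05)²
  = (2.802)² · (0.1600 + 0.1275) / 0.0025
  = 7.8512 · 0.2875 / 0.0025
  = 902.89
Round up → n = 903 per group.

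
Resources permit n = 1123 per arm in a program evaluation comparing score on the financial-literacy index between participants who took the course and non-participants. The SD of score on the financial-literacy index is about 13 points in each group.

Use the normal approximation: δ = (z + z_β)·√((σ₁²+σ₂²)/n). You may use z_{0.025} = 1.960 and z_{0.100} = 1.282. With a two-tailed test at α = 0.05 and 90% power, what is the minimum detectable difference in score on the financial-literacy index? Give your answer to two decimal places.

Minimum detectable difference ≈ 1.78 points

δ = (z_{α/2} + z_β) · √((σ₁²+σ₂²)/n)
  = (1.960 + 1.282) · √(338/1123)
  = 3.242 · √0.30098
  = 3.242 · 0.5486
  = 1.7786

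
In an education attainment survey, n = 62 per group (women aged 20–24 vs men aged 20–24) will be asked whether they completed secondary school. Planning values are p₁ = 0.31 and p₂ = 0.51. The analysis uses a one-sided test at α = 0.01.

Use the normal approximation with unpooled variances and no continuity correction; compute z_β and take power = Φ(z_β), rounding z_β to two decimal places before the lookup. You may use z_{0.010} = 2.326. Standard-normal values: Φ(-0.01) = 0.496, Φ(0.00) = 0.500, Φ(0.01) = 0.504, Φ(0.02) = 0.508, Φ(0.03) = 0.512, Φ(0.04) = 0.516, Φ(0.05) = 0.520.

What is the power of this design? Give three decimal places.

z_β = |p₁−p₂|·√(n/[p₁q₁+p₂q₂]) − z_α
    = 0.20 · √(62/0.4638) − 2.326
    = 0.20 · 11.5619 − 2.326
    = 2.3124 − 2.326 = -0.0136 → -0.01
Power = Φ(-0.01) = 0.496.

Power ≈ 0.496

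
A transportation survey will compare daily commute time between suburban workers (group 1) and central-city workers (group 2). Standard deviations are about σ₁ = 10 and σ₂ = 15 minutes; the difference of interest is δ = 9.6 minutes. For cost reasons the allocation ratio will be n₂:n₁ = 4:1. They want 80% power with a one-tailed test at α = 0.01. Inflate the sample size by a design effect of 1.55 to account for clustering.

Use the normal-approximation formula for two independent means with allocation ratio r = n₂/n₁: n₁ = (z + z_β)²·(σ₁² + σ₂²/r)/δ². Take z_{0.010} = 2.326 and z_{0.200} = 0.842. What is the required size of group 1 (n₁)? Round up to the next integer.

n₁ = 27

n₁ = (z_α + z_β)² · (σ₁² + σ₂²/r) / δ²
   = (2.326 + 0.842)² · (10² + 15²/4) / 9.6²
   = 10.0362 · (100 + 56.25) / 92.16
   = 10.0362 · 156.25 / 92.16
   = 17.02
Design effect: 1.55 × 17.02 = 26.37.
Round up → n₁ = 27; n₂ = r·n₁ = 4 × 27 = 108.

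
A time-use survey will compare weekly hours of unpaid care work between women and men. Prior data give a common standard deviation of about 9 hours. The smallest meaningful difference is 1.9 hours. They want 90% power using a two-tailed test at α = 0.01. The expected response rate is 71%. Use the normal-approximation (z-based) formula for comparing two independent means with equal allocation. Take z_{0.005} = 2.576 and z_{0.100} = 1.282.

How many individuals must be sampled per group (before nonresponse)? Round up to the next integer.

n = (z_{α/2} + z_β)² · (σ₁² + σ₂²) / δ²
  = (2.576 + 1.282)² · (2·9² = 162) / 1.9²
  = 14.8842 · 162 / 3.61
  = 667.93
Adjust for 71% response: 667.93 / 0.71 = 940.75.
Round up → n = 941 per group.

n = 941 per group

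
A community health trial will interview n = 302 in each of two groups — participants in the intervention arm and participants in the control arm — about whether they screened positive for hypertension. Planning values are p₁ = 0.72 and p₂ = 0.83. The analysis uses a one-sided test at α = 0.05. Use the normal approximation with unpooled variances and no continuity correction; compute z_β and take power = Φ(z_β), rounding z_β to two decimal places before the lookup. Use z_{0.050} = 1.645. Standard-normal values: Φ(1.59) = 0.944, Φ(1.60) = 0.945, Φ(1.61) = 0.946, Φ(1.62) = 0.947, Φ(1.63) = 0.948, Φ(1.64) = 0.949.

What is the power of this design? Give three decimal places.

Power ≈ 0.947

z_β = |p₁−p₂|·√(n/[p₁q₁+p₂q₂]) − z_α
    = 0.11 · √(302/0.3427) − 1.645
    = 0.11 · 29.6856 − 1.645
    = 3.2654 − 1.645 = 1.6204 → 1.62
Power = Φ(1.62) = 0.947.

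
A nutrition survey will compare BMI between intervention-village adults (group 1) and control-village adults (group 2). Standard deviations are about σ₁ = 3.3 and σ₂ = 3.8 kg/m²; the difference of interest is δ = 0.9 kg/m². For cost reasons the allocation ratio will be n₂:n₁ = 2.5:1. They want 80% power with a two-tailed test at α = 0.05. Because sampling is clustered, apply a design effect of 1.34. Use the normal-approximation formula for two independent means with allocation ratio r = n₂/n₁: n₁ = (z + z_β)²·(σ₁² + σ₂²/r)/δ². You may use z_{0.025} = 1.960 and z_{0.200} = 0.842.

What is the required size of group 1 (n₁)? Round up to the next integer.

n₁ = (z_{α/2} + z_β)² · (σ₁² + σ₂²/r) / δ²
   = (1.960 + 0.842)² · (3.3² + 3.8²/2.5) / 0.9²
   = 7.8512 · (10.89 + 5.776) / 0.81
   = 7.8512 · 16.666 / 0.81
   = 161.54
Design effect: 1.34 × 161.54 = 216.46.
Round up → n₁ = 217; n₂ = r·n₁ = 2.5 × 217 = 543.

n₁ = 217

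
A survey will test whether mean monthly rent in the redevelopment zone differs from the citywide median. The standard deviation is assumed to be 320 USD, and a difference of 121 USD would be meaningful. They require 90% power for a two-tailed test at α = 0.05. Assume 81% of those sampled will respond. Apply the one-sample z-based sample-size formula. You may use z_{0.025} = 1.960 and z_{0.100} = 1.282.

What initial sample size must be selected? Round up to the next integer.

n = (z_{α/2} + z_β)² · σ² / δ²
  = (1.960 + 1.282)² · 320² / 121²
  = 10.5106 · 102400 / 14641
  = 73.51
Adjust for 81% response: 73.51 / 0.81 = 90.75.
Round up → n = 91.

n = 91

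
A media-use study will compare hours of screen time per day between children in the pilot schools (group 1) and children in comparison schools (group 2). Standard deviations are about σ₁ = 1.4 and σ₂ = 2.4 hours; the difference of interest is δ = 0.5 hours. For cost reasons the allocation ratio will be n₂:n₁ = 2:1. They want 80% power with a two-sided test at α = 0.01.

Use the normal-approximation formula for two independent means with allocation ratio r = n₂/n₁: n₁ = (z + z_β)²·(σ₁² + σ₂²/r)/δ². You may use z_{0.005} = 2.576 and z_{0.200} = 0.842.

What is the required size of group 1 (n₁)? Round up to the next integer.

n₁ = 227

n₁ = (z_{α/2} + z_β)² · (σ₁² + σ₂²/r) / δ²
   = (2.576 + 0.842)² · (1.4² + 2.4²/2) / 0.5²
   = 11.6827 · (1.96 + 2.88) / 0.25
   = 11.6827 · 4.84 / 0.25
   = 226.18
Round up → n₁ = 227; n₂ = r·n₁ = 2 × 227 = 454.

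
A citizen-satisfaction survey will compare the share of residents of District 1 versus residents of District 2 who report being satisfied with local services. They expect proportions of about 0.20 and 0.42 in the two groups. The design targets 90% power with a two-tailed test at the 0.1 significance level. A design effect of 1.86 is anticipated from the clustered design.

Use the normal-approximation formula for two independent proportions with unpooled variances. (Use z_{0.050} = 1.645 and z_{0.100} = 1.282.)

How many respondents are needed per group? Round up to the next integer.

n = 133 per group

n = (z_{α/2} + z_β)² · [p₁(1−p₁) + p₂(1−p₂)] / (p₁ − p₂)²
  = (1.645 + 1.282)² · (0.20·0.80 + 0.42·0.58) / (-0.22)²
  = (2.927)² · (0.1600 + 0.2436) / 0.0484
  = 8.5673 · 0.4036 / 0.0484
  = 71.44
Design effect: 1.86 × 71.44 = 132.88.
Round up → n = 133 per group.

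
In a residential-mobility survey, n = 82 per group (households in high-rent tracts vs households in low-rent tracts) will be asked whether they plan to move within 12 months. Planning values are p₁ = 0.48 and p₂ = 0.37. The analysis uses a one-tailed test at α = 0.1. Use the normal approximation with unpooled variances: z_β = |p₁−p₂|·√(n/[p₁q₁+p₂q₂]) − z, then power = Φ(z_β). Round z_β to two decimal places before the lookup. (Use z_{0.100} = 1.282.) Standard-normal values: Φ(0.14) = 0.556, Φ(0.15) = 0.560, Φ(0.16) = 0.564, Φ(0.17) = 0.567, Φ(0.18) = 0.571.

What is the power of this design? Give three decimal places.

z_β = |p₁−p₂|·√(n/[p₁q₁+p₂q₂]) − z_α
    = 0.11 · √(82/0.4827) − 1.282
    = 0.11 · 13.0337 − 1.282
    = 1.4337 − 1.282 = 0.1517 → 0.15
Power = Φ(0.15) = 0.560.

Power ≈ 0.560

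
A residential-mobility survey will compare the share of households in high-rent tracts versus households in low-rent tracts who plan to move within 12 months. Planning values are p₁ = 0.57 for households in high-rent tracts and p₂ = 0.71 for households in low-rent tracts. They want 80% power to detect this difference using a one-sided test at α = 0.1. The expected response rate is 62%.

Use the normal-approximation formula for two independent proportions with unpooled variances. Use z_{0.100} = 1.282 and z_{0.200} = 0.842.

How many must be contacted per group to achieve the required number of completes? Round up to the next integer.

n = (z_α + z_β)² · [p₁(1−p₁) + p₂(1−p₂)] / (p₁ − p₂)²
  = (1.282 + 0.842)² · (0.57·0.43 + 0.71·0.29) / (-0.14)²
  = (2.124)² · (0.2451 + 0.2059) / 0.0196
  = 4.5114 · 0.4510 / 0.0196
  = 103.81
Adjust for 62% response: 103.81 / 0.62 = 167.43.
Round up → n = 168 per group.

n = 168 per group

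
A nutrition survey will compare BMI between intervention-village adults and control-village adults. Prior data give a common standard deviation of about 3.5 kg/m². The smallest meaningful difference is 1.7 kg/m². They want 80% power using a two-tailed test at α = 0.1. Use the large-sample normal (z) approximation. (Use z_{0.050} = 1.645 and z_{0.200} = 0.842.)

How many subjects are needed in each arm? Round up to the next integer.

n = 53 per group

n = (z_{α/2} + z_β)² · (σ₁² + σ₂²) / δ²
  = (1.645 + 0.842)² · (2·3.5² = 24.5) / 1.7²
  = 6.1852 · 24.5 / 2.89
  = 52.43
Round up → n = 53 per group.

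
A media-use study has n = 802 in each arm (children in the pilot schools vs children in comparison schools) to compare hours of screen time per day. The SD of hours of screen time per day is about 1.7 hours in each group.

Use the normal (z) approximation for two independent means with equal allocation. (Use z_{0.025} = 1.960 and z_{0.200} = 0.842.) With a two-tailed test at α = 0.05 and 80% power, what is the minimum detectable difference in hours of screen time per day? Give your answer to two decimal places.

δ = (z_{α/2} + z_β) · √((σ₁²+σ₂²)/n)
  = (1.960 + 0.842) · √(5.78/802)
  = 2.802 · √0.00721
  = 2.802 · 0.0849
  = 0.2379

Minimum detectable difference ≈ 0.24 hours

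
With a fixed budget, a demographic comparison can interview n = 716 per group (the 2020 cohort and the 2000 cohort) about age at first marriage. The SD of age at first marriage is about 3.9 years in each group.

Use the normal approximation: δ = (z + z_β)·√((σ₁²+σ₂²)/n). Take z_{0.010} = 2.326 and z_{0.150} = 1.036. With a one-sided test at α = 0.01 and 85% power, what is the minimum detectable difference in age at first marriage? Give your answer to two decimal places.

Minimum detectable difference ≈ 0.69 years

δ = (z_α + z_β) · √((σ₁²+σ₂²)/n)
  = (2.326 + 1.036) · √(30.42/716)
  = 3.362 · √0.04249
  = 3.362 · 0.2061
  = 0.6930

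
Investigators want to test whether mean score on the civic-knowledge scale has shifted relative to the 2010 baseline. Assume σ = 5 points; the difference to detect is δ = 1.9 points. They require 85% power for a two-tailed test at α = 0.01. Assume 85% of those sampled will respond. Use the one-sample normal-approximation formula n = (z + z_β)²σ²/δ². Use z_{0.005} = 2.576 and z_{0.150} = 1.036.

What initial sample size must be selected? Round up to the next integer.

n = 107

n = (z_{α/2} + z_β)² · σ² / δ²
  = (2.576 + 1.036)² · 5² / 1.9²
  = 13.0465 · 25 / 3.61
  = 90.35
Adjust for 85% response: 90.35 / 0.85 = 106.29.
Round up → n = 107.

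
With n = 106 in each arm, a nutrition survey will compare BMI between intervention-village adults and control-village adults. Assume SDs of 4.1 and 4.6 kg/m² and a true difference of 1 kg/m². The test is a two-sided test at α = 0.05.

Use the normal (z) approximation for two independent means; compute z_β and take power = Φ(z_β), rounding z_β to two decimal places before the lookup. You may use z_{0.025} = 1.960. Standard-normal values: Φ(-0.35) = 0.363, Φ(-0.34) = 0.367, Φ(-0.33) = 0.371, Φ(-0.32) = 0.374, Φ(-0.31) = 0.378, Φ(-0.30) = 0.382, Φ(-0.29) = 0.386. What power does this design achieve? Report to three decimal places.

z_β = δ·√(n/(σ₁²+σ₂²)) − z_{α/2}
    = 1 · √(106/37.97) − 1.960
    = 1 · 1.67083 − 1.960
    = 1.6708 − 1.960 = -0.2892 → -0.29
Power = Φ(-0.29) = 0.386.

Power ≈ 0.386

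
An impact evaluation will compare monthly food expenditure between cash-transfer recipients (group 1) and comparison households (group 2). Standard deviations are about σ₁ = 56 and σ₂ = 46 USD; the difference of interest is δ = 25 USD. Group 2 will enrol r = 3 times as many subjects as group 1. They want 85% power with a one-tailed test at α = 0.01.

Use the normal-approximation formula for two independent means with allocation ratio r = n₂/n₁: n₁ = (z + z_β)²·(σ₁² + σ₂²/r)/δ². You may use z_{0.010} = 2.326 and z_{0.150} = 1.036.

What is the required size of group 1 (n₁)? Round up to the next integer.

n₁ = (z_α + z_β)² · (σ₁² + σ₂²/r) / δ²
   = (2.326 + 1.036)² · (56² + 46²/3) / 25²
   = 11.3030 · (3136 + 705.3333) / 625
   = 11.3030 · 3841.3 / 625
   = 69.47
Round up → n₁ = 70; n₂ = r·n₁ = 3 × 70 = 210.

n₁ = 70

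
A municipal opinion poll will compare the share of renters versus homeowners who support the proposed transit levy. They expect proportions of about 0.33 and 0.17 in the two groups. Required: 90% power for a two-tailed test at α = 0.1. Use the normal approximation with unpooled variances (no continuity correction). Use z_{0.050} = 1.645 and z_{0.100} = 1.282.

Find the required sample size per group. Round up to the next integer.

n = (z_{α/2} + z_β)² · [p₁(1−p₁) + p₂(1−p₂)] / (p₁ − p₂)²
  = (1.645 + 1.282)² · (0.33·0.67 + 0.17·0.83) / (0.16)²
  = (2.927)² · (0.2211 + 0.1411) / 0.0256
  = 8.5673 · 0.3622 / 0.0256
  = 121.21
Round up → n = 122 per group.

n = 122 per group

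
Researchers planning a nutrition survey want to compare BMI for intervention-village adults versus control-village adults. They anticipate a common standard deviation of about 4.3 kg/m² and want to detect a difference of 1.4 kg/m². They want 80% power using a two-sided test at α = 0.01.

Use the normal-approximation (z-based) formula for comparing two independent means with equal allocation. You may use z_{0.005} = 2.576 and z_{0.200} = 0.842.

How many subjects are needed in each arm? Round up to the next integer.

n = (z_{α/2} + z_β)² · (σ₁² + σ₂²) / δ²
  = (2.576 + 0.842)² · (2·4.3² = 36.98) / 1.4²
  = 11.6827 · 36.98 / 1.96
  = 220.42
Round up → n = 221 per group.

n = 221 per group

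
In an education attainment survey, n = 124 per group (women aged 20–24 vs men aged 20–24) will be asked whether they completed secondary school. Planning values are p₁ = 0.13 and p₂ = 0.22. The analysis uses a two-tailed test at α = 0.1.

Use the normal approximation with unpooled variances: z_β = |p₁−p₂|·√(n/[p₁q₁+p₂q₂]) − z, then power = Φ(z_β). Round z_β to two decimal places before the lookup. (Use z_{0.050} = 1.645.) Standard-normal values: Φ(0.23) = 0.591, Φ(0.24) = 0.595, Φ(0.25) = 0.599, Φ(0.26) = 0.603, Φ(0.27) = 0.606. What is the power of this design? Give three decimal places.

Power ≈ 0.591

z_β = |p₁−p₂|·√(n/[p₁q₁+p₂q₂]) − z_{α/2}
    = 0.09 · √(124/0.2847) − 1.645
    = 0.09 · 20.8697 − 1.645
    = 1.8783 − 1.645 = 0.2333 → 0.23
Power = Φ(0.23) = 0.591.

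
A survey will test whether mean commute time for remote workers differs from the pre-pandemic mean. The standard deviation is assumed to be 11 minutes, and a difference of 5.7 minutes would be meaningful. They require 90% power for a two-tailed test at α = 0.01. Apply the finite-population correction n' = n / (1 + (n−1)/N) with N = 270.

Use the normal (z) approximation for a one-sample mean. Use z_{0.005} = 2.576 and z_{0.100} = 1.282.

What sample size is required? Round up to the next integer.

n = 47

n = (z_{α/2} + z_β)² · σ² / δ²
  = (2.576 + 1.282)² · 11² / 5.7²
  = 14.8842 · 121 / 32.49
  = 55.43
Finite-population correction (N = 270): 55.43 / (1 + (55.43 − 1)/270) = 46.13.
Round up → n = 47.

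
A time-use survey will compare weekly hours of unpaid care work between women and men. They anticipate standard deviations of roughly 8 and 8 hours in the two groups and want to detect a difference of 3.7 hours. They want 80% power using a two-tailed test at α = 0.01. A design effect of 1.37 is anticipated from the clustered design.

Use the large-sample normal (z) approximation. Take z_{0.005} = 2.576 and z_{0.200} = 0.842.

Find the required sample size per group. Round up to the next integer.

n = 150 per group

n = (z_{α/2} + z_β)² · (σ₁² + σ₂²) / δ²
  = (2.576 + 0.842)² · (8² + 8² = 128) / 3.7²
  = 11.6827 · 128 / 13.69
  = 109.23
Design effect: 1.37 × 109.23 = 149.65.
Round up → n = 150 per group.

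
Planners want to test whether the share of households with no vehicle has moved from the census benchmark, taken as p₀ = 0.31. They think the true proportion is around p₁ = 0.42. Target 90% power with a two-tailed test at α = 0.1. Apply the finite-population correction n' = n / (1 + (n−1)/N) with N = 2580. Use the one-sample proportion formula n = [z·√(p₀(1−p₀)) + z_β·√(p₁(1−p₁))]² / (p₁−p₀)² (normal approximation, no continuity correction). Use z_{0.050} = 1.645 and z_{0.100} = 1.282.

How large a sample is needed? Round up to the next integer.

n = 152

n = [z_{α/2}·√(p₀q₀) + z_β·√(p₁q₁)]² / (p₁ − p₀)²
  = [1.645·√(0.31·0.69) + 1.282·√(0.42·0.58)]² / (0.11)²
  = [1.645·0.4625 + 1.282·0.4936]² / 0.0121
  = [1.3935]² / 0.0121
  = 160.49
Finite-population correction (N = 2580): 160.49 / (1 + (160.49 − 1)/2580) = 151.15.
Round up → n = 152.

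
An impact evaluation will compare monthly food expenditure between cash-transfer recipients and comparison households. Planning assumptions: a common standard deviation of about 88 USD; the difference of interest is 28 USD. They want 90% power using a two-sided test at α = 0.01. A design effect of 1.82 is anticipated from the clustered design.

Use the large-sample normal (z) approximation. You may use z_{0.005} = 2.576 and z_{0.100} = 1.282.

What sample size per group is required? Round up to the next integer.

n = (z_{α/2} + z_β)² · (σ₁² + σ₂²) / δ²
  = (2.576 + 1.282)² · (2·88² = 15488) / 28²
  = 14.8842 · 15488 / 784
  = 294.04
Design effect: 1.82 × 294.04 = 535.15.
Round up → n = 536 per group.

n = 536 per group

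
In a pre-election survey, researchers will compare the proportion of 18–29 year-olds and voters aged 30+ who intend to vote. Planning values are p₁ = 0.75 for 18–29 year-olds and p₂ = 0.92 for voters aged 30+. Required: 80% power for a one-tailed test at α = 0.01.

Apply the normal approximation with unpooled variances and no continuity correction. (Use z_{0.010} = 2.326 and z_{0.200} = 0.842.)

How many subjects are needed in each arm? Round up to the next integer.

n = (z_α + z_β)² · [p₁(1−p₁) + p₂(1−p₂)] / (p₁ − p₂)²
  = (2.326 + 0.842)² · (0.75·0.25 + 0.92·0.08) / (-0.17)²
  = (3.168)² · (0.1875 + 0.0736) / 0.0289
  = 10.0362 · 0.2611 / 0.0289
  = 90.67
Round up → n = 91 per group.

n = 91 per group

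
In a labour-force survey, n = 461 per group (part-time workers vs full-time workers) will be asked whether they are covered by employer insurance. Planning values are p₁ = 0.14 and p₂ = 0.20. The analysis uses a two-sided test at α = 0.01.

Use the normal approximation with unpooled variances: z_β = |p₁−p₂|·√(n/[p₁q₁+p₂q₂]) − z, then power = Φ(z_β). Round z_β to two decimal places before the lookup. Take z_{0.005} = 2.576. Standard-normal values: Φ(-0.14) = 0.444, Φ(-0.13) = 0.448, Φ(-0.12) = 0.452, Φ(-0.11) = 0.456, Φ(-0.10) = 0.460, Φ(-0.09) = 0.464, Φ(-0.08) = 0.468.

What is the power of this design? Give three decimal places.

Power ≈ 0.444

z_β = |p₁−p₂|·√(n/[p₁q₁+p₂q₂]) − z_{α/2}
    = 0.06 · √(461/0.2804) − 2.576
    = 0.06 · 40.5473 − 2.576
    = 2.4328 − 2.576 = -0.1432 → -0.14
Power = Φ(-0.14) = 0.444.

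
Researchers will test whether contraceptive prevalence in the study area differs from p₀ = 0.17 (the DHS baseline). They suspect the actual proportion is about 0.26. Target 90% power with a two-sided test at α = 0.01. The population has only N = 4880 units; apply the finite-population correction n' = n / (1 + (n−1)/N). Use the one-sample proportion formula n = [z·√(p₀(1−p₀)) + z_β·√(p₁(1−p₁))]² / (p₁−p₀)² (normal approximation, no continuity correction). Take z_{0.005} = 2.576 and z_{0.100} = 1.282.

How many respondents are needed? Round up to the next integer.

n = 273

n = [z_{α/2}·√(p₀q₀) + z_β·√(p₁q₁)]² / (p₁ − p₀)²
  = [2.576·√(0.17·0.83) + 1.282·√(0.26·0.74)]² / (0.09)²
  = [2.576·0.3756 + 1.282·0.4386]² / 0.0081
  = [1.5300]² / 0.0081
  = 288.98
Finite-population correction (N = 4880): 288.98 / (1 + (288.98 − 1)/4880) = 272.88.
Round up → n = 273.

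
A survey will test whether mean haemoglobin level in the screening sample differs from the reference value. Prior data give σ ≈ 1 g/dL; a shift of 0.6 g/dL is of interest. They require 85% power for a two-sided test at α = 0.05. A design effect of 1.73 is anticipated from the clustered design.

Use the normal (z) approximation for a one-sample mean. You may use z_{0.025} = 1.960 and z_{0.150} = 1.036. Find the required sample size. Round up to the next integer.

n = (z_{α/2} + z_β)² · σ² / δ²
  = (1.960 + 1.036)² · 1² / 0.6²
  = 8.9760 · 1 / 0.36
  = 24.93
Design effect: 1.73 × 24.93 = 43.13.
Round up → n = 44.

n = 44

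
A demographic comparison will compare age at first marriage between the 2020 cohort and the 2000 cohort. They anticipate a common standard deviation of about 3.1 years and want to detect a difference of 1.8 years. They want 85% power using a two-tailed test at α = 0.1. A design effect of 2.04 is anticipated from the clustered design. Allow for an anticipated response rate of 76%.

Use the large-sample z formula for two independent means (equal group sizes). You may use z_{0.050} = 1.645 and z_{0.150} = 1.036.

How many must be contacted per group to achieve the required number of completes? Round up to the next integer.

n = 115 per group

n = (z_{α/2} + z_β)² · (σ₁² + σ₂²) / δ²
  = (1.645 + 1.036)² · (2·3.1² = 19.22) / 1.8²
  = 7.1878 · 19.22 / 3.24
  = 42.64
Design effect: 2.04 × 42.64 = 86.98.
Adjust for 76% response: 86.98 / 0.76 = 114.45.
Round up → n = 115 per group.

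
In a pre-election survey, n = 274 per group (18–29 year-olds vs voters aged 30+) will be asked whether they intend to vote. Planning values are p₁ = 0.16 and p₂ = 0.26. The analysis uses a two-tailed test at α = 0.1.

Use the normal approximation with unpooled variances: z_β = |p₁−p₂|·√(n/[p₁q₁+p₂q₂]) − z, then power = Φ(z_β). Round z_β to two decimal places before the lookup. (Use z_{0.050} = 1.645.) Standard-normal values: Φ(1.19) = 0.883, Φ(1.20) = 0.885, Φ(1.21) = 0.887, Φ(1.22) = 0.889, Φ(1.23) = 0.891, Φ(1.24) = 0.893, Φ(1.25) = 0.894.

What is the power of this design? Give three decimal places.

z_β = |p₁−p₂|·√(n/[p₁q₁+p₂q₂]) − z_{α/2}
    = 0.10 · √(274/0.3268) − 1.645
    = 0.10 · 28.9557 − 1.645
    = 2.8956 − 1.645 = 1.2506 → 1.25
Power = Φ(1.25) = 0.894.

Power ≈ 0.894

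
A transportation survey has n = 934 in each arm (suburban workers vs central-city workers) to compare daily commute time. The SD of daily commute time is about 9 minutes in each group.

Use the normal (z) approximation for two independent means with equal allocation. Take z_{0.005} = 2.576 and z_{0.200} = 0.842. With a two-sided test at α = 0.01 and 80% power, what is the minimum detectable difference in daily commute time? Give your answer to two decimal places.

Minimum detectable difference ≈ 1.42 minutes

δ = (z_{α/2} + z_β) · √((σ₁²+σ₂²)/n)
  = (2.576 + 0.842) · √(162/934)
  = 3.418 · √0.17345
  = 3.418 · 0.4165
  = 1.4235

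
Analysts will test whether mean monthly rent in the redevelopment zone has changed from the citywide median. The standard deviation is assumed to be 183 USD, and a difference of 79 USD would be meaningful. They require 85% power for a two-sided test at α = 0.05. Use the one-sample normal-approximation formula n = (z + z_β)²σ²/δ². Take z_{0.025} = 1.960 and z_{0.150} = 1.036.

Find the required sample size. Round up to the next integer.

n = (z_{α/2} + z_β)² · σ² / δ²
  = (1.960 + 1.036)² · 183² / 79²
  = 8.9760 · 33489 / 6241
  = 48.17
Round up → n = 49.

n = 49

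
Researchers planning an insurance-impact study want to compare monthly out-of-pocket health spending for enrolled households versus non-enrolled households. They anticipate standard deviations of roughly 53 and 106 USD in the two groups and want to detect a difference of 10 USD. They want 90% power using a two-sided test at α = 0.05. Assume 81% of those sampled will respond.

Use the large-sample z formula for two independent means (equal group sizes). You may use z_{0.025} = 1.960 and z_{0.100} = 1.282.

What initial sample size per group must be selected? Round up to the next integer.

n = 1823 per group

n = (z_{α/2} + z_β)² · (σ₁² + σ₂²) / δ²
  = (1.960 + 1.282)² · (53² + 106² = 14045) / 10²
  = 10.5106 · 14045 / 100
  = 1476.21
Adjust for 81% response: 1476.21 / 0.81 = 1822.48.
Round up → n = 1823 per group.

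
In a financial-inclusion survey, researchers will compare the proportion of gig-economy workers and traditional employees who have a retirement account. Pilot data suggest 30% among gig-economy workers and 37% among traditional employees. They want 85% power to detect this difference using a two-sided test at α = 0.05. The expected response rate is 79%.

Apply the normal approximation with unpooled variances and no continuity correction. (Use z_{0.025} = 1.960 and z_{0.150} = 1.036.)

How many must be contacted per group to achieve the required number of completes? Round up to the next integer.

n = (z_{α/2} + z_β)² · [p₁(1−p₁) + p₂(1−p₂)] / (p₁ − p₂)²
  = (1.960 + 1.036)² · (0.30·0.70 + 0.37·0.63) / (-0.07)²
  = (2.996)² · (0.2100 + 0.2331) / 0.0049
  = 8.9760 · 0.4431 / 0.0049
  = 811.69
Adjust for 79% response: 811.69 / 0.79 = 1027.45.
Round up → n = 1028 per group.

n = 1028 per group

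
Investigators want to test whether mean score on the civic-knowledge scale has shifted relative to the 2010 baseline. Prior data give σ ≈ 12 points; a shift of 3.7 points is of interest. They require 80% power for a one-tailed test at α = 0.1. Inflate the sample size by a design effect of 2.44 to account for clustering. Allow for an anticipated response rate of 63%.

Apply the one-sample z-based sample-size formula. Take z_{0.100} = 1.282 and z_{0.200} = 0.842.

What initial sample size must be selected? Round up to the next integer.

n = (z_α + z_β)² · σ² / δ²
  = (1.282 + 0.842)² · 12² / 3.7²
  = 4.5114 · 144 / 13.69
  = 47.45
Design effect: 2.44 × 47.45 = 115.79.
Adjust for 63% response: 115.79 / 0.63 = 183.79.
Round up → n = 184.

n = 184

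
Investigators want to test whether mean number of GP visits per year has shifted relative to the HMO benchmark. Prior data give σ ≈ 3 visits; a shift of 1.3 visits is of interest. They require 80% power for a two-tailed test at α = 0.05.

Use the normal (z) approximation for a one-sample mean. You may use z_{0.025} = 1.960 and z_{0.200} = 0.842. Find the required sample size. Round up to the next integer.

n = 42

n = (z_{α/2} + z_β)² · σ² / δ²
  = (1.960 + 0.842)² · 3² / 1.3²
  = 7.8512 · 9 / 1.69
  = 41.81
Round up → n = 42.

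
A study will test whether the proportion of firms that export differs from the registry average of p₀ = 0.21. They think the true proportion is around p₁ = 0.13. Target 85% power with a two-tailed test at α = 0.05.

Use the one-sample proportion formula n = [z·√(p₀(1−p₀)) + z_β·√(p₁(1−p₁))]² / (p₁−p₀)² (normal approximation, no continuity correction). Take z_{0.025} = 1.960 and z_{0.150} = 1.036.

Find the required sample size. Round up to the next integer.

n = 206

n = [z_{α/2}·√(p₀q₀) + z_β·√(p₁q₁)]² / (p₁ − p₀)²
  = [1.960·√(0.21·0.79) + 1.036·√(0.13·0.87)]² / (-0.08)²
  = [1.960·0.4073 + 1.036·0.3363]² / 0.0064
  = [1.1467]² / 0.0064
  = 205.47
Round up → n = 206.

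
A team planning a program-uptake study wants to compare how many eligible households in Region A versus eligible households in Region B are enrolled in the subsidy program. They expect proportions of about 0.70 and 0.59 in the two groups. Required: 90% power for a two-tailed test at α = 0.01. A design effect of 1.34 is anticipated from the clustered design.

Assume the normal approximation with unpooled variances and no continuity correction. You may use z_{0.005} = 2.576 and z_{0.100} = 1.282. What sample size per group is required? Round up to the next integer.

n = (z_{α/2} + z_β)² · [p₁(1−p₁) + p₂(1−p₂)] / (p₁ − p₂)²
  = (2.576 + 1.282)² · (0.70·0.30 + 0.59·0.41) / (0.11)²
  = (3.858)² · (0.2100 + 0.2419) / 0.0121
  = 14.8842 · 0.4519 / 0.0121
  = 555.88
Design effect: 1.34 × 555.88 = 744.88.
Round up → n = 745 per group.

n = 745 per group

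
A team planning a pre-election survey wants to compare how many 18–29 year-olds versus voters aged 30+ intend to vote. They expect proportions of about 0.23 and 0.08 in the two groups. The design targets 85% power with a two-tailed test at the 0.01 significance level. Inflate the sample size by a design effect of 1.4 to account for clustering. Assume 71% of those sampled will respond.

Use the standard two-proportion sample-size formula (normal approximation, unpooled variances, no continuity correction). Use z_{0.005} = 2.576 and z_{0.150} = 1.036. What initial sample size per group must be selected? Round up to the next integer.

n = (z_{α/2} + z_β)² · [p₁(1−p₁) + p₂(1−p₂)] / (p₁ − p₂)²
  = (2.576 + 1.036)² · (0.23·0.77 + 0.08·0.92) / (0.15)²
  = (3.612)² · (0.1771 + 0.0736) / 0.0225
  = 13.0465 · 0.2507 / 0.0225
  = 145.37
Design effect: 1.4 × 145.37 = 203.51.
Adjust for 71% response: 203.51 / 0.71 = 286.64.
Round up → n = 287 per group.

n = 287 per group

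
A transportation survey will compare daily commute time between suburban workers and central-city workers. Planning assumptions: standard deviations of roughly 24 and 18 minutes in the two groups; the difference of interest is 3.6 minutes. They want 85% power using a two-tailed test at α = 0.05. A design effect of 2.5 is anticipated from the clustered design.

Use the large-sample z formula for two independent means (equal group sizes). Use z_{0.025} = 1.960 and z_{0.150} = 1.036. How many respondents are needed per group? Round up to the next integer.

n = 1559 per group

n = (z_{α/2} + z_β)² · (σ₁² + σ₂²) / δ²
  = (1.960 + 1.036)² · (24² + 18² = 900) / 3.6²
  = 8.9760 · 900 / 12.96
  = 623.33
Design effect: 2.5 × 623.33 = 1558.34.
Round up → n = 1559 per group.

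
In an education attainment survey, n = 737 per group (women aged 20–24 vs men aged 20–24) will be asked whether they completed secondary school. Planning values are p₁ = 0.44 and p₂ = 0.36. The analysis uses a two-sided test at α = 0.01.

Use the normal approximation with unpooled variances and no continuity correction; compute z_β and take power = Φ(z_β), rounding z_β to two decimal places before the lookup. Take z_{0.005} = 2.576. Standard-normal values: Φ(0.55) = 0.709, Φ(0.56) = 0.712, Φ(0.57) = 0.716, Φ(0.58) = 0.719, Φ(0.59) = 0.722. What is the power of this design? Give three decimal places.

Power ≈ 0.716

z_β = |p₁−p₂|·√(n/[p₁q₁+p₂q₂]) − z_{α/2}
    = 0.08 · √(737/0.4768) − 2.576
    = 0.08 · 39.3157 − 2.576
    = 3.1453 − 2.576 = 0.5693 → 0.57
Power = Φ(0.57) = 0.716.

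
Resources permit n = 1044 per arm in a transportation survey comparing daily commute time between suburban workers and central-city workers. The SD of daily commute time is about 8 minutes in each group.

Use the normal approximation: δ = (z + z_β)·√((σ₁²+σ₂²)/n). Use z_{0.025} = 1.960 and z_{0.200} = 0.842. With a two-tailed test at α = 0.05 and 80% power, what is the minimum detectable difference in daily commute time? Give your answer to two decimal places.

δ = (z_{α/2} + z_β) · √((σ₁²+σ₂²)/n)
  = (1.960 + 0.842) · √(128/1044)
  = 2.802 · √0.12261
  = 2.802 · 0.3502
  = 0.9811

Minimum detectable difference ≈ 0.98 minutes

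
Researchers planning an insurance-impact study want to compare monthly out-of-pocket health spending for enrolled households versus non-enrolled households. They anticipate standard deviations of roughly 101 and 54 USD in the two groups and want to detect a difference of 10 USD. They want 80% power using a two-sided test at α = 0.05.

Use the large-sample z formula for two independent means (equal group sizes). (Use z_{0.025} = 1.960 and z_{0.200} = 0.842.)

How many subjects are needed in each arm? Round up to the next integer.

n = 1030 per group

n = (z_{α/2} + z_β)² · (σ₁² + σ₂²) / δ²
  = (1.960 + 0.842)² · (101² + 54² = 13117) / 10²
  = 7.8512 · 13117 / 100
  = 1029.84
Round up → n = 1030 per group.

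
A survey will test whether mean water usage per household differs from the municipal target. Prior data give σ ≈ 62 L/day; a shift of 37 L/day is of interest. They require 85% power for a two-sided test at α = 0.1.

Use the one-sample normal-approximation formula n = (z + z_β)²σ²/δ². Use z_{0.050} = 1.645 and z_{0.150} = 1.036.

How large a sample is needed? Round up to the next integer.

n = (z_{α/2} + z_β)² · σ² / δ²
  = (1.645 + 1.036)² · 62² / 37²
  = 7.1878 · 3844 / 1369
  = 20.18
Round up → n = 21.

n = 21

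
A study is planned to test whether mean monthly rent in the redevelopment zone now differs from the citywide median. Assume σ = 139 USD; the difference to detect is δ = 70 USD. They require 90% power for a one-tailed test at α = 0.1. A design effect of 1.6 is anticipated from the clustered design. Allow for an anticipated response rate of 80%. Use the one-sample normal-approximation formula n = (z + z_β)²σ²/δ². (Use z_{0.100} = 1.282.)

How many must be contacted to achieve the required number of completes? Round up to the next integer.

n = 52

n = (z_α + z_β)² · σ² / δ²
  = (1.282 + 1.282)² · 139² / 70²
  = 6.5741 · 19321 / 4900
  = 25.92
Design effect: 1.6 × 25.92 = 41.48.
Adjust for 80% response: 41.48 / 0.80 = 51.84.
Round up → n = 52.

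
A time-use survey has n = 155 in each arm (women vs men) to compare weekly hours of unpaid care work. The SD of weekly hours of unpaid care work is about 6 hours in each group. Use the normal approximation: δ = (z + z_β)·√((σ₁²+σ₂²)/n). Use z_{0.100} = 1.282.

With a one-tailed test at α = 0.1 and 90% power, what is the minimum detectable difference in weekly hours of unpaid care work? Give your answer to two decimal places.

δ = (z_α + z_β) · √((σ₁²+σ₂²)/n)
  = (1.282 + 1.282) · √(72/155)
  = 2.564 · √0.46452
  = 2.564 · 0.6816
  = 1.7475

Minimum detectable difference ≈ 1.75 hours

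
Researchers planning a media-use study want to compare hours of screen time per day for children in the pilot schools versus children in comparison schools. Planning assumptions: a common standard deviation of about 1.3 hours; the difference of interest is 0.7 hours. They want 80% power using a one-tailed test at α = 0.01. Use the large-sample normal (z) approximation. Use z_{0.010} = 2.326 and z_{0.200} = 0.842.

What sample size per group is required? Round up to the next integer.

n = 70 per group

n = (z_α + z_β)² · (σ₁² + σ₂²) / δ²
  = (2.326 + 0.842)² · (2·1.3² = 3.38) / 0.7²
  = 10.0362 · 3.38 / 0.49
  = 69.23
Round up → n = 70 per group.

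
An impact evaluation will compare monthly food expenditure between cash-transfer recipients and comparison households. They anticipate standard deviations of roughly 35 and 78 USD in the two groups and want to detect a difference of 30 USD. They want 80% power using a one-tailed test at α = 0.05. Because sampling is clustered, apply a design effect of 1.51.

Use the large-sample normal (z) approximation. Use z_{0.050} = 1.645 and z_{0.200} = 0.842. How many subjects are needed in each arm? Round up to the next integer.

n = (z_α + z_β)² · (σ₁² + σ₂²) / δ²
  = (1.645 + 0.842)² · (35² + 78² = 7309) / 30²
  = 6.1852 · 7309 / 900
  = 50.23
Design effect: 1.51 × 50.23 = 75.85.
Round up → n = 76 per group.

n = 76 per group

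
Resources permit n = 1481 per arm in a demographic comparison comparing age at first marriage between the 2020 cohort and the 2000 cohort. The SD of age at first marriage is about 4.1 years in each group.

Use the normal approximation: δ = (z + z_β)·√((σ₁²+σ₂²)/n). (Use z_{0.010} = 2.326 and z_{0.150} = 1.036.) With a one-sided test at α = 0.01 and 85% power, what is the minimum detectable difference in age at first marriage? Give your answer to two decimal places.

Minimum detectable difference ≈ 0.51 years

δ = (z_α + z_β) · √((σ₁²+σ₂²)/n)
  = (2.326 + 1.036) · √(33.62/1481)
  = 3.362 · √0.0227
  = 3.362 · 0.1507
  = 0.5065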